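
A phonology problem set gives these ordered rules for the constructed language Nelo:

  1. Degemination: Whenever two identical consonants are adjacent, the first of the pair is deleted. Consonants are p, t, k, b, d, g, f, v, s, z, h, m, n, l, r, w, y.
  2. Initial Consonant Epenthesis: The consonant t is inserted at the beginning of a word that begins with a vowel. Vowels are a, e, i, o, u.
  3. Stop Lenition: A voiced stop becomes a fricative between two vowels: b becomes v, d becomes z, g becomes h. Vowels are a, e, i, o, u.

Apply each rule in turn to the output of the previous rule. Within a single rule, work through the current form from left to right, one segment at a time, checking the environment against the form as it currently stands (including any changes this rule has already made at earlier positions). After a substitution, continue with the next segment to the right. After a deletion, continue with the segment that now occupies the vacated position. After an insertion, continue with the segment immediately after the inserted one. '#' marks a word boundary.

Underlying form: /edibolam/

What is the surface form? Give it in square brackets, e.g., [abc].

[tezivolam]

1 Degemination: no change — [edibolam]
2 Initial Consonant Epenthesis: [edibolam] → [tedibolam]
3 Stop Lenition: [tedibolam] → [tezivolam]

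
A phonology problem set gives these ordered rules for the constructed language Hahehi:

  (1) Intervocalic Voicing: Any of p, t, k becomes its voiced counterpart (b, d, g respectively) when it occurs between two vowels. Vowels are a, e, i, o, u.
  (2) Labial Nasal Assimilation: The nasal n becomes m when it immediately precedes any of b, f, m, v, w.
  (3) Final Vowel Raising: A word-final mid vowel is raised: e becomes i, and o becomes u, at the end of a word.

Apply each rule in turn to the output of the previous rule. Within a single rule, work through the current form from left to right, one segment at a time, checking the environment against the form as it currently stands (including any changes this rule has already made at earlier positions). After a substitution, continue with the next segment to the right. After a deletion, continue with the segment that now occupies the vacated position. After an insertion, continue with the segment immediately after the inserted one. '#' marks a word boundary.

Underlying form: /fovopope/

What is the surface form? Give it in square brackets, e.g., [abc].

(1) Intervocalic Voicing: [fovopope] → [fovobobe]
(2) Labial Nasal Assimilation: no change — [fovobobe]
(3) Final Vowel Raising: [fovobobe] → [fovobobi]

[fovobobi]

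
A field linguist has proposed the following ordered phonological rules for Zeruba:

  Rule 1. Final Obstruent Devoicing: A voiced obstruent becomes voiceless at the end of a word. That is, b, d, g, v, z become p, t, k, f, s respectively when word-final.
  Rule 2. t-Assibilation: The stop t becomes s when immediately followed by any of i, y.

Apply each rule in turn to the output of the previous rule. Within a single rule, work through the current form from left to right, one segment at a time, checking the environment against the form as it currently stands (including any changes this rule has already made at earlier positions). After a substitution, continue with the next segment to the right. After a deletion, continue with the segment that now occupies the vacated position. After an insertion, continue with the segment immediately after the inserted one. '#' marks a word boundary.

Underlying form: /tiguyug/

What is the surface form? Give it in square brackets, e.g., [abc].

Rule 1 Final Obstruent Devoicing: [tiguyug] → [tiguyuk]
Rule 2 t-Assibilation: [tiguyuk] → [siguyuk]

[siguyuk]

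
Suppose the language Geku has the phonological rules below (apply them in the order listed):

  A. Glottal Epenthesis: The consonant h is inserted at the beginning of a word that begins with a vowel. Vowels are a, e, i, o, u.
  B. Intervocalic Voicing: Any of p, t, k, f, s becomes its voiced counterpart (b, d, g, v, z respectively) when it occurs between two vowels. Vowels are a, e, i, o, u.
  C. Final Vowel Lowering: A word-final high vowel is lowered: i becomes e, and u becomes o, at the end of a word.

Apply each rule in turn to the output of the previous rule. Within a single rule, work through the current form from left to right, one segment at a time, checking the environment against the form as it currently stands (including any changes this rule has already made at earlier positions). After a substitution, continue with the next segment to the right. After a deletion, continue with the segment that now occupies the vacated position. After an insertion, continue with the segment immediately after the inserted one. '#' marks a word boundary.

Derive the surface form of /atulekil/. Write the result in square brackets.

[hadulegil]

A Glottal Epenthesis: [atulekil] → [hatulekil]
B Intervocalic Voicing: [hatulekil] → [hadulegil]
C Final Vowel Lowering: no change — [hadulegil]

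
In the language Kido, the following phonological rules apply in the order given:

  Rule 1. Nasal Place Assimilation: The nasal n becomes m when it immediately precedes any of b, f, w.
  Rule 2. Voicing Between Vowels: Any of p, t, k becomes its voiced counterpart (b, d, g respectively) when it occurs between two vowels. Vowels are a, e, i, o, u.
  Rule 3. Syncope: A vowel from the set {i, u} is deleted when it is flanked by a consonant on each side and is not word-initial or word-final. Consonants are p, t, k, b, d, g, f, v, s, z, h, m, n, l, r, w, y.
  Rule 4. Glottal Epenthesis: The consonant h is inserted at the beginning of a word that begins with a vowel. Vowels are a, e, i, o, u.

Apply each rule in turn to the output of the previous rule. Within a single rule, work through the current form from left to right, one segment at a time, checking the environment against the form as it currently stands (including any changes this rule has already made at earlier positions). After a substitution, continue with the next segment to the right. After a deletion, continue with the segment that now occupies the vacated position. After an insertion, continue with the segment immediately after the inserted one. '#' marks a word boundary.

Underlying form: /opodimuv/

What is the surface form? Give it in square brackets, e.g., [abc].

Rule 1 Nasal Place Assimilation: no change — [opodimuv]
Rule 2 Voicing Between Vowels: [opodimuv] → [obodimuv]
Rule 3 Syncope: [obodimuv] → [obodmv]
Rule 4 Glottal Epenthesis: [obodmv] → [hobodmv]

[hobodmv]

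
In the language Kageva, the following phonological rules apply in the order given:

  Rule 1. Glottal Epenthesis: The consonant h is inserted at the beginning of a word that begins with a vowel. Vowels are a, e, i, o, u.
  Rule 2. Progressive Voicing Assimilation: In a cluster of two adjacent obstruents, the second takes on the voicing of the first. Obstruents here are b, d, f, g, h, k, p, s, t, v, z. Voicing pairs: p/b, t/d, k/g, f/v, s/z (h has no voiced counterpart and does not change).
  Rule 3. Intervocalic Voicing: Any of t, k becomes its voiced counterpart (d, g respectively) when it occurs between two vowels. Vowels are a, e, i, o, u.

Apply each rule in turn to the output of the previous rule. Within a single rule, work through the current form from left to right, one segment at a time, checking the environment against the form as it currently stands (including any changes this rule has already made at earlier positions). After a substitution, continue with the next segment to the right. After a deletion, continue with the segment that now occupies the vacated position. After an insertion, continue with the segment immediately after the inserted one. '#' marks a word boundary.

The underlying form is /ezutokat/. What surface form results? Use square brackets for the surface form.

Rule 1 Glottal Epenthesis: [ezutokat] → [hezutokat]
Rule 2 Progressive Voicing Assimilation: no change — [hezutokat]
Rule 3 Intervocalic Voicing: [hezutokat] → [hezudogat]

[hezudogat]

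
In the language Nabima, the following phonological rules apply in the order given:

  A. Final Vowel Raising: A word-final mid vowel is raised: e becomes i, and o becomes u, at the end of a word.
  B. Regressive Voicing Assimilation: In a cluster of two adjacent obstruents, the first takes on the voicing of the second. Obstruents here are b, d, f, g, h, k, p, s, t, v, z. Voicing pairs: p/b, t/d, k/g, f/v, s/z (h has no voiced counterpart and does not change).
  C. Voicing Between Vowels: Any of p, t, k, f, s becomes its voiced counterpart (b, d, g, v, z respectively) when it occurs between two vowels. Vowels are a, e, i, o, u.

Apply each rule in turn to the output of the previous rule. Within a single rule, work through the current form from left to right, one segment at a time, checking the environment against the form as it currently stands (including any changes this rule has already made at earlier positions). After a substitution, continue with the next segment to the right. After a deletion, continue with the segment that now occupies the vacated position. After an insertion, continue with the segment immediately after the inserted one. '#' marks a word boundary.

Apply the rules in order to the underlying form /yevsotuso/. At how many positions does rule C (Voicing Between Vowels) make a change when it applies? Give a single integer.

2

A Final Vowel Raising: [yevsotuso] → [yevsotusu]
B Regressive Voicing Assimilation: [yevsotusu] → [yefsotusu]
C Voicing Between Vowels: [yefsotusu] → [yefsoduzu]
Rule C changed 2 position(s).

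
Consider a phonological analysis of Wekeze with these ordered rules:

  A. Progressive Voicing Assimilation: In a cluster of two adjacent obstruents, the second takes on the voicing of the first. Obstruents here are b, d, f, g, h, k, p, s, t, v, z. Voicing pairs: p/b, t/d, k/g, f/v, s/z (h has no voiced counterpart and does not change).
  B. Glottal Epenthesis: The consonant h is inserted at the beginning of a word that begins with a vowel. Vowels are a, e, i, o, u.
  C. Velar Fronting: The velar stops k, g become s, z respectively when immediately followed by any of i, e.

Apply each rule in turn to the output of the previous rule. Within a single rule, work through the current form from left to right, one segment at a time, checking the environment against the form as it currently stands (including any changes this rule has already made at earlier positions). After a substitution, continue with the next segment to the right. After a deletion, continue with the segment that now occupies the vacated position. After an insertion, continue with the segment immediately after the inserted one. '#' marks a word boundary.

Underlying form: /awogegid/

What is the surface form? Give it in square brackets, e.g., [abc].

[hawozezid]

A Progressive Voicing Assimilation: no change — [awogegid]
B Glottal Epenthesis: [awogegid] → [hawogegid]
C Velar Fronting: [hawogegid] → [hawozezid]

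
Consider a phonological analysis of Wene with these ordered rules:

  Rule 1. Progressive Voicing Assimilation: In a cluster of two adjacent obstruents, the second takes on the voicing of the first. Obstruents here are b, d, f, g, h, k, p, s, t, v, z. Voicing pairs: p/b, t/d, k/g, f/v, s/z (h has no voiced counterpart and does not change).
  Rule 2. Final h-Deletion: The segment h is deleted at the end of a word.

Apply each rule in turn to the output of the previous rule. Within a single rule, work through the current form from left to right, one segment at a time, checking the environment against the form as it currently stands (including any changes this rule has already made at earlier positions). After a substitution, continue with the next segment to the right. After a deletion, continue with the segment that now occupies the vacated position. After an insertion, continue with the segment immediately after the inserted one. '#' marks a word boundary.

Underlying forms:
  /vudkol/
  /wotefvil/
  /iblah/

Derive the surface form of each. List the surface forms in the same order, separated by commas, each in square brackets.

/vudkol/:
  Rule 1 Progressive Voicing Assimilation: [vudkol] → [vudgol]
  Rule 2 Final h-Deletion: no change — [vudgol]
/wotefvil/:
  Rule 1 Progressive Voicing Assimilation: [wotefvil] → [woteffil]
  Rule 2 Final h-Deletion: no change — [woteffil]
/iblah/:
  Rule 1 Progressive Voicing Assimilation: no change — [iblah]
  Rule 2 Final h-Deletion: [iblah] → [ibla]

[vudgol], [woteffil], [ibla]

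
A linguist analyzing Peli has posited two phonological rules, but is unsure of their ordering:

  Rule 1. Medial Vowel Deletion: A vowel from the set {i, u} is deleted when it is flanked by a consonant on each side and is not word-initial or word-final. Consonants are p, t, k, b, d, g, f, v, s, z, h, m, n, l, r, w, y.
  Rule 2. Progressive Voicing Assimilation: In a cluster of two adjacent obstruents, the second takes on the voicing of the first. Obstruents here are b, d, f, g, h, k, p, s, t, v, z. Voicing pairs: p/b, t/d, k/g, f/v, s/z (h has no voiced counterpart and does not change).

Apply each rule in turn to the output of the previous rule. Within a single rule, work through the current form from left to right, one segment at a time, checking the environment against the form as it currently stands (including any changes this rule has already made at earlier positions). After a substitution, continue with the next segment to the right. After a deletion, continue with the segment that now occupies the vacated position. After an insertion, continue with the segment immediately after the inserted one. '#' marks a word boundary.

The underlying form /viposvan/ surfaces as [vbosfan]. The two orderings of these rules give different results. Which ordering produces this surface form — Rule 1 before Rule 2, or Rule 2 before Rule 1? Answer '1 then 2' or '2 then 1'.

1 then 2

Order 1 then 2:
  1 Medial Vowel Deletion: [viposvan] → [vposvan]
  2 Progressive Voicing Assimilation: [vposvan] → [vbosfan]
  result: [vbosfan]
Order 2 then 1:
  2 Progressive Voicing Assimilation: [viposvan] → [viposfan]
  1 Medial Vowel Deletion: [viposfan] → [vposfan]
  result: [vposfan]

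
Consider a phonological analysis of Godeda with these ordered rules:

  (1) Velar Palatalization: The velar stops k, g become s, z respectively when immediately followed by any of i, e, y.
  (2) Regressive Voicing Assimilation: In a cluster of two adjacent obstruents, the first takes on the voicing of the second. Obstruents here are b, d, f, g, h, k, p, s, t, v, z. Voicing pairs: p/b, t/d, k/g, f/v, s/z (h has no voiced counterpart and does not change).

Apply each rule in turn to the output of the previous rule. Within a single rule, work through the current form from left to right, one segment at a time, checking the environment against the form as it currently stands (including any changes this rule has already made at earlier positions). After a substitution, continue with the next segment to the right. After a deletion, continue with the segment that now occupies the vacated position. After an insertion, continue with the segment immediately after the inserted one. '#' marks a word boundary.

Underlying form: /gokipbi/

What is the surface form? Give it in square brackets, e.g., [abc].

[gosibbi]

(1) Velar Palatalization: [gokipbi] → [gosipbi]
(2) Regressive Voicing Assimilation: [gosipbi] → [gosibbi]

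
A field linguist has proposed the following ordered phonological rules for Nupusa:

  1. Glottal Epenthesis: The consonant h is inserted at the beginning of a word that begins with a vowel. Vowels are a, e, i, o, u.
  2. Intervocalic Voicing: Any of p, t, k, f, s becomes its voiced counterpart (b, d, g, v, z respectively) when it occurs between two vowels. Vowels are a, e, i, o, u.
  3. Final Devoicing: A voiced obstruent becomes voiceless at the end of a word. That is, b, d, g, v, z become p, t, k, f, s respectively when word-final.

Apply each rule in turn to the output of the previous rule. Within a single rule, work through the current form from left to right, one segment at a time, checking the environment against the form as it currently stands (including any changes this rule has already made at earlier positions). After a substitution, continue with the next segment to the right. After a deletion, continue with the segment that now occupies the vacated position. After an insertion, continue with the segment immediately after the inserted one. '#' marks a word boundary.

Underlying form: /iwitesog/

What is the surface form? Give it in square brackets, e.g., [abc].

[hiwidezok]

1 Glottal Epenthesis: [iwitesog] → [hiwitesog]
2 Intervocalic Voicing: [hiwitesog] → [hiwidezog]
3 Final Devoicing: [hiwidezog] → [hiwidezok]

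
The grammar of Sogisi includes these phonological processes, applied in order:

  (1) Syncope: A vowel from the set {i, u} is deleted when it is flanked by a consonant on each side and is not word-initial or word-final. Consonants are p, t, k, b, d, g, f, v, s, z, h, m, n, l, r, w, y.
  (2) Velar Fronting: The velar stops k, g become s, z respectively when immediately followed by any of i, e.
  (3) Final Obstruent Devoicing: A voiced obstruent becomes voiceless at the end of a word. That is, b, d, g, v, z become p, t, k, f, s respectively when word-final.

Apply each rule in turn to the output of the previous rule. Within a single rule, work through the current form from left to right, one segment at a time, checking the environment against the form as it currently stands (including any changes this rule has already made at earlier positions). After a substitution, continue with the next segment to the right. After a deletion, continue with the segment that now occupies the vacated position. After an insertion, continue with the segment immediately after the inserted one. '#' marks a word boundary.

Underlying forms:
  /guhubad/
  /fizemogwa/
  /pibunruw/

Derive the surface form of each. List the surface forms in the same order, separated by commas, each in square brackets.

/guhubad/:
  (1) Syncope: [guhubad] → [ghbad]
  (2) Velar Fronting: no change — [ghbad]
  (3) Final Obstruent Devoicing: [ghbad] → [ghbat]
/fizemogwa/:
  (1) Syncope: [fizemogwa] → [fzemogwa]
  (2) Velar Fronting: no change — [fzemogwa]
  (3) Final Obstruent Devoicing: no change — [fzemogwa]
/pibunruw/:
  (1) Syncope: [pibunruw] → [pbnrw]
  (2) Velar Fronting: no change — [pbnrw]
  (3) Final Obstruent Devoicing: no change — [pbnrw]

[ghbat], [fzemogwa], [pbnrw]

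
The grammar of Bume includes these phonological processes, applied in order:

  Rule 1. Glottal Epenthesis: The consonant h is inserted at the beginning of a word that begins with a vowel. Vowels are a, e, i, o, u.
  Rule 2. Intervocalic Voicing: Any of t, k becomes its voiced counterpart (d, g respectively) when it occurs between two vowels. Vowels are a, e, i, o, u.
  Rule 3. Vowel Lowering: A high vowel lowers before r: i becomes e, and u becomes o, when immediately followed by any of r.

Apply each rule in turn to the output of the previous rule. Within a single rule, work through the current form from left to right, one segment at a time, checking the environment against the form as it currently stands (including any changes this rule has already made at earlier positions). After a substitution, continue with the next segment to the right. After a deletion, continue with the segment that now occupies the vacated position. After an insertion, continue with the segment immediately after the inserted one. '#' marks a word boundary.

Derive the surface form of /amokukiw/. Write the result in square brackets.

Rule 1 Glottal Epenthesis: [amokukiw] → [hamokukiw]
Rule 2 Intervocalic Voicing: [hamokukiw] → [hamogugiw]
Rule 3 Vowel Lowering: no change — [hamogugiw]

[hamogugiw]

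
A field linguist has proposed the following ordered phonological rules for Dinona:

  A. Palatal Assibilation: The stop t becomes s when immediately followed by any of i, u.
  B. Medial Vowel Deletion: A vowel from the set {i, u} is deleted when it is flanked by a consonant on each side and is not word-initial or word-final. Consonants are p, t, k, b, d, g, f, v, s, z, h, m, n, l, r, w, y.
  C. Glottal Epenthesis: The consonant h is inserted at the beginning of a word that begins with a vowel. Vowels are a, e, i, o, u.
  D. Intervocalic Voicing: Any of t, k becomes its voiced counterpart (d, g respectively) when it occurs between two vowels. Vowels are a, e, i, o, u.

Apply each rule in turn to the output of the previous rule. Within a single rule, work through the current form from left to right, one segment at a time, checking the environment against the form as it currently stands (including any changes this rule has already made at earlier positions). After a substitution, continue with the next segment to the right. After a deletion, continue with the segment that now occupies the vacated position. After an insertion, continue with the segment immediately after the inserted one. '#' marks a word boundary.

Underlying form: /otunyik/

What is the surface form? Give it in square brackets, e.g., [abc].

[hosnyk]

A Palatal Assibilation: [otunyik] → [osunyik]
B Medial Vowel Deletion: [osunyik] → [osnyk]
C Glottal Epenthesis: [osnyk] → [hosnyk]
D Intervocalic Voicing: no change — [hosnyk]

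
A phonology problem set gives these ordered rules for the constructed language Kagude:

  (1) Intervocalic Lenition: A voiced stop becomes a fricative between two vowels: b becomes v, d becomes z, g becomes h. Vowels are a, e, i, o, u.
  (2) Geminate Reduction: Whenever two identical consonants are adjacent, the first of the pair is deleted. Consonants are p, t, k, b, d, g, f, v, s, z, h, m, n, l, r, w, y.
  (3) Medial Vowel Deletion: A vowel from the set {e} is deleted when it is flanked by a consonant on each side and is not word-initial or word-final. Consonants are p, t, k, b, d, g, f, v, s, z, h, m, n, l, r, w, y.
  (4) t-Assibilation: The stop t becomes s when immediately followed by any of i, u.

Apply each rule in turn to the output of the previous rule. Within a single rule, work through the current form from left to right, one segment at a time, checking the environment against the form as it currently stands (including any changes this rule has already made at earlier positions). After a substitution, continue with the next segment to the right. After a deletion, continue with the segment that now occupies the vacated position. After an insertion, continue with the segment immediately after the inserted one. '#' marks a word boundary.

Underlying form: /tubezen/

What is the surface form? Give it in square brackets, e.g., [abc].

(1) Intervocalic Lenition: [tubezen] → [tuvezen]
(2) Geminate Reduction: no change — [tuvezen]
(3) Medial Vowel Deletion: [tuvezen] → [tuvzn]
(4) t-Assibilation: [tuvzn] → [suvzn]

[suvzn]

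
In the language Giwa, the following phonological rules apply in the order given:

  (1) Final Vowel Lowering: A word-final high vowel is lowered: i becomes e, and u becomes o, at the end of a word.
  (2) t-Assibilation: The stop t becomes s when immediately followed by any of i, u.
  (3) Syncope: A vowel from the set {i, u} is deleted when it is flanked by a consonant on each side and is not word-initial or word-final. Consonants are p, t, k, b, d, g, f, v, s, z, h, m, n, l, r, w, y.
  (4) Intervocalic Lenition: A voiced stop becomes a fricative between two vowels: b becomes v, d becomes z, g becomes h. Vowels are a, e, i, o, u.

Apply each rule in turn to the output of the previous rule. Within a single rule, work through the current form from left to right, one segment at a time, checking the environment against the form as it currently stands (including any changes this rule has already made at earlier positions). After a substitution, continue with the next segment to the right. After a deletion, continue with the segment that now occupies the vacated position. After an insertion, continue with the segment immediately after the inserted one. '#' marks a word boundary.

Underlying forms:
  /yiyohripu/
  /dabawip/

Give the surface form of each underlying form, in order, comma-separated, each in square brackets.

[yyohrpo], [davawp]

/yiyohripu/:
  (1) Final Vowel Lowering: [yiyohripu] → [yiyohripo]
  (2) t-Assibilation: no change — [yiyohripo]
  (3) Syncope: [yiyohripo] → [yyohrpo]
  (4) Intervocalic Lenition: no change — [yyohrpo]
/dabawip/:
  (1) Final Vowel Lowering: no change — [dabawip]
  (2) t-Assibilation: no change — [dabawip]
  (3) Syncope: [dabawip] → [dabawp]
  (4) Intervocalic Lenition: [dabawp] → [davawp]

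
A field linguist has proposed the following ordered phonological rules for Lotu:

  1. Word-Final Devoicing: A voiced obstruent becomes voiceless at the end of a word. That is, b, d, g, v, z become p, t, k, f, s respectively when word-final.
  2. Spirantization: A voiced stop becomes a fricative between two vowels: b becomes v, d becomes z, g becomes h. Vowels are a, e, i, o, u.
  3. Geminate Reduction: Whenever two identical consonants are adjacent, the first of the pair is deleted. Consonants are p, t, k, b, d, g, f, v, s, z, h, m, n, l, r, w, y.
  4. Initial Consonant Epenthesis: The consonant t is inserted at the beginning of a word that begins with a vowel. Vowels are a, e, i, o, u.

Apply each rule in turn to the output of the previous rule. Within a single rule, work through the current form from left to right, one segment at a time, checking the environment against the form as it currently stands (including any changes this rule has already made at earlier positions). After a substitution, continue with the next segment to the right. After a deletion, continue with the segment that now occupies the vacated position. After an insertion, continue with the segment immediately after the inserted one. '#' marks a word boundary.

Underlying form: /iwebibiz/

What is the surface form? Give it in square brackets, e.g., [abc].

1 Word-Final Devoicing: [iwebibiz] → [iwebibis]
2 Spirantization: [iwebibis] → [iwevivis]
3 Geminate Reduction: no change — [iwevivis]
4 Initial Consonant Epenthesis: [iwevivis] → [tiwevivis]

[tiwevivis]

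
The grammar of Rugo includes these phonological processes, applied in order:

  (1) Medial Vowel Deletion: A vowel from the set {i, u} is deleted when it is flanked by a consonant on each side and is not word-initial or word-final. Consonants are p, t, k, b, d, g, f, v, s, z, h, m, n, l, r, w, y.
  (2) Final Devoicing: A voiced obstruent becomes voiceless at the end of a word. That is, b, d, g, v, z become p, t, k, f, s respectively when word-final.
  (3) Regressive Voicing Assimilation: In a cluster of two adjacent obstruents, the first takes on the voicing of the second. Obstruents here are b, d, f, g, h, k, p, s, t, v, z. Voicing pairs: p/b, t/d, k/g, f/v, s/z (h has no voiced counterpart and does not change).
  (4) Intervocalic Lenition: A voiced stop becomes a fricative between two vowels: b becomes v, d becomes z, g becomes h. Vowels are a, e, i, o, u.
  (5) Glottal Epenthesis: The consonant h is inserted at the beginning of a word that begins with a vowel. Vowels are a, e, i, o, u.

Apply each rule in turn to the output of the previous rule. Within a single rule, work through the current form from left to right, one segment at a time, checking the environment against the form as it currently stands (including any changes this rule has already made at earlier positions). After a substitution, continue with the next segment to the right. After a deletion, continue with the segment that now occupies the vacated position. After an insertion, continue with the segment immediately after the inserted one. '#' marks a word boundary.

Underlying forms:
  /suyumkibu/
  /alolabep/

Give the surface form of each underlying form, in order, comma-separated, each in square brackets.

[symgbu], [halolavep]

/suyumkibu/:
  (1) Medial Vowel Deletion: [suyumkibu] → [symkbu]
  (2) Final Devoicing: no change — [symkbu]
  (3) Regressive Voicing Assimilation: [symkbu] → [symgbu]
  (4) Intervocalic Lenition: no change — [symgbu]
  (5) Glottal Epenthesis: no change — [symgbu]
/alolabep/:
  (1) Medial Vowel Deletion: no change — [alolabep]
  (2) Final Devoicing: no change — [alolabep]
  (3) Regressive Voicing Assimilation: no change — [alolabep]
  (4) Intervocalic Lenition: [alolabep] → [alolavep]
  (5) Glottal Epenthesis: [alolavep] → [halolavep]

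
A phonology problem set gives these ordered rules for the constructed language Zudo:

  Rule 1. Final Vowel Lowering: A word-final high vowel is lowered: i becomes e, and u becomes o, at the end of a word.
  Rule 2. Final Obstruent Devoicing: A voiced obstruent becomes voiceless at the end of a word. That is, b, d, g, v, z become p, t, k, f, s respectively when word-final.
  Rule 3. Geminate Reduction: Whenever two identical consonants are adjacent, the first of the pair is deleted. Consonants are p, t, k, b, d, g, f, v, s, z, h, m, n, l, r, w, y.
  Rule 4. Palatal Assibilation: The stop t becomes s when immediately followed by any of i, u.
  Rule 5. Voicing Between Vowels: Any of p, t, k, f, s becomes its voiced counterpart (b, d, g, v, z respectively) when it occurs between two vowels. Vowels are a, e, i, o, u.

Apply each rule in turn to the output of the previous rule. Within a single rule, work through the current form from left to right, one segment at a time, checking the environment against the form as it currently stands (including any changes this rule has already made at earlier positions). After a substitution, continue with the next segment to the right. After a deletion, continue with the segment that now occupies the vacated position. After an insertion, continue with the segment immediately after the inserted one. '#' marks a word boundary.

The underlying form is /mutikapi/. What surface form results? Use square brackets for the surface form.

[muzigabe]

Rule 1 Final Vowel Lowering: [mutikapi] → [mutikape]
Rule 2 Final Obstruent Devoicing: no change — [mutikape]
Rule 3 Geminate Reduction: no change — [mutikape]
Rule 4 Palatal Assibilation: [mutikape] → [musikape]
Rule 5 Voicing Between Vowels: [musikape] → [muzigabe]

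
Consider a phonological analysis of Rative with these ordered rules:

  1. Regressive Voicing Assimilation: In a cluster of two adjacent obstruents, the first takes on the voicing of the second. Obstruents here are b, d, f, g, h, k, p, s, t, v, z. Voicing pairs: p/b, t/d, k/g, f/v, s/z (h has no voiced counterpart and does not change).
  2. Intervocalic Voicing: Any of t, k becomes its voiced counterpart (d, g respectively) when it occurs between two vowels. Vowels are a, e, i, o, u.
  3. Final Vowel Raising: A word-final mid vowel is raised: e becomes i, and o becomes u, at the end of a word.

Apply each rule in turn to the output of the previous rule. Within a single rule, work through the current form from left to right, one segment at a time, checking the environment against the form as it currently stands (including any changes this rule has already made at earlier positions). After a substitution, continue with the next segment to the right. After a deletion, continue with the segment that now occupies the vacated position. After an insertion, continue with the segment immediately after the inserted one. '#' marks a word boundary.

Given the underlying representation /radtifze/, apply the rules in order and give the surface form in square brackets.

1 Regressive Voicing Assimilation: [radtifze] → [rattivze]
2 Intervocalic Voicing: no change — [rattivze]
3 Final Vowel Raising: [rattivze] → [rattivzi]

[rattivzi]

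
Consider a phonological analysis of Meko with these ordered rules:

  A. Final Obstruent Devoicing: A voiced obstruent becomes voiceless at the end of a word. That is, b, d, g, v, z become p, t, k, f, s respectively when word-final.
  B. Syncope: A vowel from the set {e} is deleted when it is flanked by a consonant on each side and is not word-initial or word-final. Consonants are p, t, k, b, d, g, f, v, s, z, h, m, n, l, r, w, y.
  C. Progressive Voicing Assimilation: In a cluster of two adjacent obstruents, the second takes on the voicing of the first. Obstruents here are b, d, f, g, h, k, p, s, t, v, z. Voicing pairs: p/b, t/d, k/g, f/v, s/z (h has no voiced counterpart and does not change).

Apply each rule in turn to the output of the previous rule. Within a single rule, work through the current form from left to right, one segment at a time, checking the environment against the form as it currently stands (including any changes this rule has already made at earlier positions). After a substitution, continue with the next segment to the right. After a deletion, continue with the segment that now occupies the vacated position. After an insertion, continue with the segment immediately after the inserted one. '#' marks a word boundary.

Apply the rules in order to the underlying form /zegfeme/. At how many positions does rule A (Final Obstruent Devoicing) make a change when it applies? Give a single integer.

0

A Final Obstruent Devoicing: no change — [zegfeme]
B Syncope: [zegfeme] → [zgfme]
C Progressive Voicing Assimilation: [zgfme] → [zgvme]
Rule A changed 0 position(s).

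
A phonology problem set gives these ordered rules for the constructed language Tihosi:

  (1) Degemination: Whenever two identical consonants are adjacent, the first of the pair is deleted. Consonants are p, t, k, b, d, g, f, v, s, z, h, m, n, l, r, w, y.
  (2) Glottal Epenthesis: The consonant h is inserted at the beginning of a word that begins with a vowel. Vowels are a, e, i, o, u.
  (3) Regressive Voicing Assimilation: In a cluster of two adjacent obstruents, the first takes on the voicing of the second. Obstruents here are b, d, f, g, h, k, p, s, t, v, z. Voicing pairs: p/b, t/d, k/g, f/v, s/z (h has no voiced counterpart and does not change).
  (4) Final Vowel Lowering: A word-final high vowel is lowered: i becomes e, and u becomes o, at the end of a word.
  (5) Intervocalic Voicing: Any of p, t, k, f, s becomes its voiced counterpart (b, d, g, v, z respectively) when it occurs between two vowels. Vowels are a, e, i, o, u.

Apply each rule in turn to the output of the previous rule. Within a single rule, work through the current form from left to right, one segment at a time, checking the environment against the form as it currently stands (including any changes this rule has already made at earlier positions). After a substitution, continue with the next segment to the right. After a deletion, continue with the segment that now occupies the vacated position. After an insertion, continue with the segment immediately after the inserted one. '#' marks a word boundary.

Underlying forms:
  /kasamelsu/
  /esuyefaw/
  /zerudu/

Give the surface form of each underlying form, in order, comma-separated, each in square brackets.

/kasamelsu/:
  (1) Degemination: no change — [kasamelsu]
  (2) Glottal Epenthesis: no change — [kasamelsu]
  (3) Regressive Voicing Assimilation: no change — [kasamelsu]
  (4) Final Vowel Lowering: [kasamelsu] → [kasamelso]
  (5) Intervocalic Voicing: [kasamelso] → [kazamelso]
/esuyefaw/:
  (1) Degemination: no change — [esuyefaw]
  (2) Glottal Epenthesis: [esuyefaw] → [hesuyefaw]
  (3) Regressive Voicing Assimilation: no change — [hesuyefaw]
  (4) Final Vowel Lowering: no change — [hesuyefaw]
  (5) Intervocalic Voicing: [hesuyefaw] → [hezuyevaw]
/zerudu/:
  (1) Degemination: no change — [zerudu]
  (2) Glottal Epenthesis: no change — [zerudu]
  (3) Regressive Voicing Assimilation: no change — [zerudu]
  (4) Final Vowel Lowering: [zerudu] → [zerudo]
  (5) Intervocalic Voicing: no change — [zerudo]

[kazamelso], [hezuyevaw], [zerudo]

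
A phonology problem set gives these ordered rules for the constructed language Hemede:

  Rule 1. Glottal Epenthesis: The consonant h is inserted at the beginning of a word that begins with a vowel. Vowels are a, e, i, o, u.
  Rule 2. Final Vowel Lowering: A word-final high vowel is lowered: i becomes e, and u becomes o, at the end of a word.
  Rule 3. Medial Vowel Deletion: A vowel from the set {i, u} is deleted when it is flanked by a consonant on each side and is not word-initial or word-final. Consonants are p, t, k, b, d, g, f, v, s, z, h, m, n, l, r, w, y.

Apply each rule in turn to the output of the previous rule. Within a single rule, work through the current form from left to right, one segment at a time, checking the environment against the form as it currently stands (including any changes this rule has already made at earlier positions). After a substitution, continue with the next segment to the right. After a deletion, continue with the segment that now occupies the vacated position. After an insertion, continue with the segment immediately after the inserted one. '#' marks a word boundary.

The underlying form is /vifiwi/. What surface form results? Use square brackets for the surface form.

Rule 1 Glottal Epenthesis: no change — [vifiwi]
Rule 2 Final Vowel Lowering: [vifiwi] → [vifiwe]
Rule 3 Medial Vowel Deletion: [vifiwe] → [vfwe]

[vfwe]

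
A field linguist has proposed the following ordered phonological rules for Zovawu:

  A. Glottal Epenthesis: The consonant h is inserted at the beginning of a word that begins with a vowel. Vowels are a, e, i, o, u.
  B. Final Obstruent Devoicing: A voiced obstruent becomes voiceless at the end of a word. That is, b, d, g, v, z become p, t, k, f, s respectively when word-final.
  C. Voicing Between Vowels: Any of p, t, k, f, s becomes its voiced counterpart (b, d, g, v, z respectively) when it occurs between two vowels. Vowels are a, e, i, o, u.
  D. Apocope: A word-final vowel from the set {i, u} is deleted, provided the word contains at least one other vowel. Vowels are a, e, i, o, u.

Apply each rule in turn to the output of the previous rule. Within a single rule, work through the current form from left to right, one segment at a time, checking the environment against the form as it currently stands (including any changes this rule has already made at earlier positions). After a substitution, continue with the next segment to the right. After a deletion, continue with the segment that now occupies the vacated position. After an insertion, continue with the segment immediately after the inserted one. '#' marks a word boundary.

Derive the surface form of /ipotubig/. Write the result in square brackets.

[hibodubik]

A Glottal Epenthesis: [ipotubig] → [hipotubig]
B Final Obstruent Devoicing: [hipotubig] → [hipotubik]
C Voicing Between Vowels: [hipotubik] → [hibodubik]
D Apocope: no change — [hibodubik]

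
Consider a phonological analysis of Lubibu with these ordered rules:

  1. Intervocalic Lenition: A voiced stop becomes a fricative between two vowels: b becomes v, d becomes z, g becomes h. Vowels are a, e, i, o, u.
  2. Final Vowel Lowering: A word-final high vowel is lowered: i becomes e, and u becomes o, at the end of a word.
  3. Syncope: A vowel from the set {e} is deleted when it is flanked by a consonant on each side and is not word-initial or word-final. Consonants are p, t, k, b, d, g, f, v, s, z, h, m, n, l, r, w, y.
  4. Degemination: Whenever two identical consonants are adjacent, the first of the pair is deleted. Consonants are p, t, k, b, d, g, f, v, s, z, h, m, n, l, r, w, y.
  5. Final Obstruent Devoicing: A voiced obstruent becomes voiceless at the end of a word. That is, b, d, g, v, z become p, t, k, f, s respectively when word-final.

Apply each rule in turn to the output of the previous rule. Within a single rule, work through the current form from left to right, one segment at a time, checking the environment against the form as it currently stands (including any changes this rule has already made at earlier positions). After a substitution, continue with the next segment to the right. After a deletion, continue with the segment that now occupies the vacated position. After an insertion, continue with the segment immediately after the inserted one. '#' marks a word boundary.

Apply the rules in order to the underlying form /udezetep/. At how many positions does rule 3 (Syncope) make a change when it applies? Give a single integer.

1 Intervocalic Lenition: [udezetep] → [uzezetep]
2 Final Vowel Lowering: no change — [uzezetep]
3 Syncope: [uzezetep] → [uzztp]
4 Degemination: [uzztp] → [uztp]
5 Final Obstruent Devoicing: no change — [uztp]
Rule 3 changed 3 position(s).

3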